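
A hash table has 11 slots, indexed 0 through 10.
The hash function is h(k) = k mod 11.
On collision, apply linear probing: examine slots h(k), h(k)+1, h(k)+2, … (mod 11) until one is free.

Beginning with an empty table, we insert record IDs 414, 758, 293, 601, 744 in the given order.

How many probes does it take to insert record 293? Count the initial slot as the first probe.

2

Insert 414: h=7, slot 7 empty -> index 7.
Insert 758: h=10, slot 10 empty -> index 10.
Insert 293: h=7, slot 7 occupied -> index 8.
Insert 601: h=7, slots 7,8 occupied -> index 9.
Insert 744: h=7, slots 7,8,9,10 occupied -> index 0.
Table: [744, ., ., ., ., ., ., 414, 293, 601, 758]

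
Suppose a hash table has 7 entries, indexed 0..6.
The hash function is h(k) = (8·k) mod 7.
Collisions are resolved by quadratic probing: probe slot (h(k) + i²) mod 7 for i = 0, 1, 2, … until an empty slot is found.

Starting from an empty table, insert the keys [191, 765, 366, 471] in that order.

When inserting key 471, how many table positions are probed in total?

Insert 191: h=2, slot 2 empty -> index 2.
Insert 765: h=2, slot 2 occupied -> index 3.
Insert 366: h=2, slots 2,3 occupied -> index 6.
Insert 471: h=2, slots 2,3,6 occupied -> index 4.
Table: [_, _, 191, 765, 471, _, 366]

4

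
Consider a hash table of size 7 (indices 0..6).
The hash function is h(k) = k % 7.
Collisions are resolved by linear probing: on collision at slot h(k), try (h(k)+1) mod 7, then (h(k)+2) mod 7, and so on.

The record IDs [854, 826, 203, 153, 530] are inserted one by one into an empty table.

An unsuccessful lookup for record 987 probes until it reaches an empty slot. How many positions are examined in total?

4

Insert 854: h=0, slot 0 empty → index 0.
Insert 826: h=0, slot 0 occupied → index 1.
Insert 203: h=0, slots 0,1 occupied → index 2.
Insert 153: h=6, slot 6 empty → index 6.
Insert 530: h=5, slot 5 empty → index 5.
Table: [854, 826, 203, -, -, 530, 153]
Lookup 987: h=0, probe 0,1,2,3 → slot 3 empty, not found.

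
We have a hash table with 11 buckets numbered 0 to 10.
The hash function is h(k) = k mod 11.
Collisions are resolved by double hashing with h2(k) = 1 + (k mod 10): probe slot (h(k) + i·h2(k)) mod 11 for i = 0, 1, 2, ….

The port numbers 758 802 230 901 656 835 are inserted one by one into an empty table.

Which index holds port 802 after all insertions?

2

Insert 758: h=10, slot 10 empty => index 10.
Insert 802: h=10, h2=3, slot 10 occupied => index 2.
Insert 230: h=10, h2=1, slot 10 occupied => index 0.
Insert 901: h=10, h2=2, slot 10 occupied => index 1.
Insert 656: h=7, slot 7 empty => index 7.
Insert 835: h=10, h2=6, slot 10 occupied => index 5.
Table: [230, 901, 802, —, —, 835, —, 656, —, —, 758]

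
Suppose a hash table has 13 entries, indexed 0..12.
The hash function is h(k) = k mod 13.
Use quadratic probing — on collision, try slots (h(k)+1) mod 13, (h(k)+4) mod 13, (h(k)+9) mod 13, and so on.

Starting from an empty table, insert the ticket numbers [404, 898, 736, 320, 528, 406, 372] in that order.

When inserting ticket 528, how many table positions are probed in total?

404 hashes to 1; slot 1 is free -> place at 1.
898 hashes to 1; 1 taken -> place at 2.
736 hashes to 8; slot 8 is free -> place at 8.
320 hashes to 8; 8 taken -> place at 9.
528 hashes to 8; 8,9 taken -> place at 12.
406 hashes to 3; slot 3 is free -> place at 3.
372 hashes to 8; 8,9,12 taken -> place at 4.
Table: [∅, 404, 898, 406, 372, ∅, ∅, ∅, 736, 320, ∅, ∅, 528]

3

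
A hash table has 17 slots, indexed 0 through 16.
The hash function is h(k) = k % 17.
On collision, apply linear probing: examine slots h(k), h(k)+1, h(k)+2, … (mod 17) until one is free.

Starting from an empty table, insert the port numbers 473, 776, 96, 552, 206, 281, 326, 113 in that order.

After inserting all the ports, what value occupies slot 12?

Insert 473: h=14, slot 14 empty -> index 14.
Insert 776: h=11, slot 11 empty -> index 11.
Insert 96: h=11, slot 11 occupied -> index 12.
Insert 552: h=8, slot 8 empty -> index 8.
Insert 206: h=2, slot 2 empty -> index 2.
Insert 281: h=9, slot 9 empty -> index 9.
Insert 326: h=3, slot 3 empty -> index 3.
Insert 113: h=11, slots 11,12 occupied -> index 13.
Table: [—, —, 206, 326, —, —, —, —, 552, 281, —, 776, 96, 113, 473, —, —]

96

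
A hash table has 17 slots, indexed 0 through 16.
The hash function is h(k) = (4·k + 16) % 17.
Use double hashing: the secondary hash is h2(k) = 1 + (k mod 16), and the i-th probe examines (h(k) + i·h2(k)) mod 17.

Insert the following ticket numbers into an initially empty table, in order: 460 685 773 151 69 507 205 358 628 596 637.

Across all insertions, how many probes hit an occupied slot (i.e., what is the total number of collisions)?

460: h=3 -> slot 3
685: h=2 -> slot 2
773: h=14 -> slot 14
151: h=8 -> slot 8
69: h=3, h2=6, probe 3,9 -> slot 9
507: h=4 -> slot 4
205: h=3, h2=14, probe 3,0 -> slot 0
358: h=3, h2=7, probe 3,10 -> slot 10
628: h=12 -> slot 12
596: h=3, h2=5, probe 3,8,13 -> slot 13
637: h=14, h2=14, probe 14,11 -> slot 11
Table: [205, _, 685, 460, 507, _, _, _, 151, 69, 358, 637, 628, 596, 773, _, _]

6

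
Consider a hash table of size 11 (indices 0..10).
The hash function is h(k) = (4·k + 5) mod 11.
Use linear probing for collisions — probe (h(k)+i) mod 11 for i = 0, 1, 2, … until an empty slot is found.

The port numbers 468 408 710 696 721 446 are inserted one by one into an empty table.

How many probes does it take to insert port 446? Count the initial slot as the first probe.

5

468 hashes to 7; slot 7 is free -> place at 7.
408 hashes to 9; slot 9 is free -> place at 9.
710 hashes to 7; 7 taken -> place at 8.
696 hashes to 6; slot 6 is free -> place at 6.
721 hashes to 7; 7,8,9 taken -> place at 10.
446 hashes to 7; 7,8,9,10 taken -> place at 0.
Table: [446, _, _, _, _, _, 696, 468, 710, 408, 721]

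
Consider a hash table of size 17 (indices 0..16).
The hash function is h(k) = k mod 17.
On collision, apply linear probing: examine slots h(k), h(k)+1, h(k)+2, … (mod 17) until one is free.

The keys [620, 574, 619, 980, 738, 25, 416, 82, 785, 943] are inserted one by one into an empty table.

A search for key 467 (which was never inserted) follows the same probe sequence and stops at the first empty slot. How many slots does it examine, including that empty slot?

620: h=8 => slot 8
574: h=13 => slot 13
619: h=7 => slot 7
980: h=11 => slot 11
738: h=7, probe 7,8,9 => slot 9
25: h=8, probe 8,9,10 => slot 10
416: h=8, probe 8,9,10,11,12 => slot 12
82: h=14 => slot 14
785: h=3 => slot 3
943: h=8, probe 8,9,10,11,12,13,14,15 => slot 15
Table: [_, _, _, 785, _, _, _, 619, 620, 738, 25, 980, 416, 574, 82, 943, _]
Lookup 467: h=8, probe 8,9,10,11,12,13,14,15,16 → slot 16 empty, not found.

9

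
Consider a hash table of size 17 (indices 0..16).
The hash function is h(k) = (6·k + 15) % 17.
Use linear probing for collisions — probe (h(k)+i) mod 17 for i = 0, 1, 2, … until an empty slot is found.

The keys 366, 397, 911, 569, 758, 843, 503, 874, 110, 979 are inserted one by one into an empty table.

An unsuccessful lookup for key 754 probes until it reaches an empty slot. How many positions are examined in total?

366: h=1 -> slot 1
397: h=0 -> slot 0
911: h=7 -> slot 7
569: h=12 -> slot 12
758: h=7, probe 7,8 -> slot 8
843: h=7, probe 7,8,9 -> slot 9
503: h=7, probe 7,8,9,10 -> slot 10
874: h=6 -> slot 6
110: h=12, probe 12,13 -> slot 13
979: h=7, probe 7,8,9,10,11 -> slot 11
Table: [397, 366, -, -, -, -, 874, 911, 758, 843, 503, 979, 569, 110, -, -, -]
Lookup 754: h=0, probe 0,1,2 → slot 2 empty, not found.

3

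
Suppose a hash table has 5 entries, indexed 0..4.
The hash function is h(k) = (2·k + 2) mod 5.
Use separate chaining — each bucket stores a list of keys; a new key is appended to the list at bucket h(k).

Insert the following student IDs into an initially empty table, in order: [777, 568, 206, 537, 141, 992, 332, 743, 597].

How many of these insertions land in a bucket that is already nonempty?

6

777 -> bucket 1
568 -> bucket 3
206 -> bucket 4
537 -> bucket 1 (collision)
141 -> bucket 4 (collision)
992 -> bucket 1 (collision)
332 -> bucket 1 (collision)
743 -> bucket 3 (collision)
597 -> bucket 1 (collision)
Final buckets:
0: ∅
1: 777 -> 537 -> 992 -> 332 -> 597
2: ∅
3: 568 -> 743
4: 206 -> 141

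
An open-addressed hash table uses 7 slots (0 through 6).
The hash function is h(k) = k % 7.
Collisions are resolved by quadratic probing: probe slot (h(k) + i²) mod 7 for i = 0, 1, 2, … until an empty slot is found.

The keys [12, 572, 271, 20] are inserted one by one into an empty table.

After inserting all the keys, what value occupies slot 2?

Insert 12: h=5, slot 5 empty → index 5.
Insert 572: h=5, slot 5 occupied → index 6.
Insert 271: h=5, slots 5,6 occupied → index 2.
Insert 20: h=6, slot 6 occupied → index 0.
Table: [20, ∅, 271, ∅, ∅, 12, 572]

271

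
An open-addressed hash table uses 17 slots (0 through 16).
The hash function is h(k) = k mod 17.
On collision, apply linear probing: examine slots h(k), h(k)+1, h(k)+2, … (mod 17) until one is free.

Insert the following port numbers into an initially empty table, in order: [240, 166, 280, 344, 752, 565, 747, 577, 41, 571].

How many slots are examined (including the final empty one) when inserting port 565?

3

240 hashes to 2; slot 2 is free → place at 2.
166 hashes to 13; slot 13 is free → place at 13.
280 hashes to 8; slot 8 is free → place at 8.
344 hashes to 4; slot 4 is free → place at 4.
752 hashes to 4; 4 taken → place at 5.
565 hashes to 4; 4,5 taken → place at 6.
747 hashes to 16; slot 16 is free → place at 16.
577 hashes to 16; 16 taken → place at 0.
41 hashes to 7; slot 7 is free → place at 7.
571 hashes to 10; slot 10 is free → place at 10.
Table: [577, ., 240, ., 344, 752, 565, 41, 280, ., 571, ., ., 166, ., ., 747]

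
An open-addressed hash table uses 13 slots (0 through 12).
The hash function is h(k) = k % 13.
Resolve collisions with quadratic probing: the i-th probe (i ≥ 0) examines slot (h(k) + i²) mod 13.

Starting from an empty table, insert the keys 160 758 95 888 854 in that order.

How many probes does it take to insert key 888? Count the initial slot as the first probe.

4

Insert 160: h=4, slot 4 empty => index 4.
Insert 758: h=4, slot 4 occupied => index 5.
Insert 95: h=4, slots 4,5 occupied => index 8.
Insert 888: h=4, slots 4,5,8 occupied => index 0.
Insert 854: h=9, slot 9 empty => index 9.
Table: [888, _, _, _, 160, 758, _, _, 95, 854, _, _, _]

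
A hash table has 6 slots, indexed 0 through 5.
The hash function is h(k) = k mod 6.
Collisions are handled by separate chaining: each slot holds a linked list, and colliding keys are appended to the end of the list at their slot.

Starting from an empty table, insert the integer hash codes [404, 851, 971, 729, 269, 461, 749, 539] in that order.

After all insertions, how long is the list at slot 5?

6

Insert 404: h=2, bucket 2 empty -> new chain.
Insert 851: h=5, bucket 5 empty -> new chain.
Insert 971: h=5, bucket 5 nonempty -> append to chain.
Insert 729: h=3, bucket 3 empty -> new chain.
Insert 269: h=5, bucket 5 nonempty -> append to chain.
Insert 461: h=5, bucket 5 nonempty -> append to chain.
Insert 749: h=5, bucket 5 nonempty -> append to chain.
Insert 539: h=5, bucket 5 nonempty -> append to chain.
Final buckets:
0: -
1: -
2: 404
3: 729
4: -
5: 851 -> 971 -> 269 -> 461 -> 749 -> 539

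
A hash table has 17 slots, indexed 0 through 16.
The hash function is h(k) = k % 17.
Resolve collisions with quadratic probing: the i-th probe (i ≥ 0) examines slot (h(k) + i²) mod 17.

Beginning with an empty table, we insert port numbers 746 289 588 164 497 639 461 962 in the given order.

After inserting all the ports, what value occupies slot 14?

639

Insert 746: h=15, slot 15 empty -> index 15.
Insert 289: h=0, slot 0 empty -> index 0.
Insert 588: h=10, slot 10 empty -> index 10.
Insert 164: h=11, slot 11 empty -> index 11.
Insert 497: h=4, slot 4 empty -> index 4.
Insert 639: h=10, slots 10,11 occupied -> index 14.
Insert 461: h=2, slot 2 empty -> index 2.
Insert 962: h=10, slots 10,11,14,2 occupied -> index 9.
Table: [289, ∅, 461, ∅, 497, ∅, ∅, ∅, ∅, 962, 588, 164, ∅, ∅, 639, 746, ∅]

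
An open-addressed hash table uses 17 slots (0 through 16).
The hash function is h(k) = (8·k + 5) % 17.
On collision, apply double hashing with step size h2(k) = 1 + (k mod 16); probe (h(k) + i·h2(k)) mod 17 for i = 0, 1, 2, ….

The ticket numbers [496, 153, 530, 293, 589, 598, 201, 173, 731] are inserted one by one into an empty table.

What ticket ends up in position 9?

173

Insert 496: h=12, slot 12 empty → index 12.
Insert 153: h=5, slot 5 empty → index 5.
Insert 530: h=12, h2=3, slot 12 occupied → index 15.
Insert 293: h=3, slot 3 empty → index 3.
Insert 589: h=8, slot 8 empty → index 8.
Insert 598: h=12, h2=7, slot 12 occupied → index 2.
Insert 201: h=15, h2=10, slots 15,8 occupied → index 1.
Insert 173: h=12, h2=14, slot 12 occupied → index 9.
Insert 731: h=5, h2=12, slot 5 occupied → index 0.
Table: [731, 201, 598, 293, ., 153, ., ., 589, 173, ., ., 496, ., ., 530, .]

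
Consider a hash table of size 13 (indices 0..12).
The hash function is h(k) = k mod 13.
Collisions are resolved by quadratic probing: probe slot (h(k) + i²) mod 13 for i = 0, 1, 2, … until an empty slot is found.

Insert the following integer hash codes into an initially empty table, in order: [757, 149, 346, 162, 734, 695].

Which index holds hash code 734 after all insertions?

10

757: h=3 -> slot 3
149: h=6 -> slot 6
346: h=8 -> slot 8
162: h=6, probe 6,7 -> slot 7
734: h=6, probe 6,7,10 -> slot 10
695: h=6, probe 6,7,10,2 -> slot 2
Table: [—, —, 695, 757, —, —, 149, 162, 346, —, 734, —, —]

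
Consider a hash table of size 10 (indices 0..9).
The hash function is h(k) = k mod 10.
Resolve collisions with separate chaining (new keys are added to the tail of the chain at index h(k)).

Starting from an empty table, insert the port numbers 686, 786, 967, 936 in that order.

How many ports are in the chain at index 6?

686 -> bucket 6
786 -> bucket 6 (collision)
967 -> bucket 7
936 -> bucket 6 (collision)
Final buckets:
0: _
1: _
2: _
3: _
4: _
5: _
6: 686 -> 786 -> 936
7: 967
8: _
9: _

3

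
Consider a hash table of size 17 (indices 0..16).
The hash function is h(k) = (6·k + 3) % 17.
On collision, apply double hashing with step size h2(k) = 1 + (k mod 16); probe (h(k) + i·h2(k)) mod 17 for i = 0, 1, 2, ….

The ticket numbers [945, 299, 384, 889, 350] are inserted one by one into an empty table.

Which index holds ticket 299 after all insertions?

945: h=12 → slot 12
299: h=12, h2=12, probe 12,7 → slot 7
384: h=12, h2=1, probe 12,13 → slot 13
889: h=16 → slot 16
350: h=12, h2=15, probe 12,10 → slot 10
Table: [., ., ., ., ., ., ., 299, ., ., 350, ., 945, 384, ., ., 889]

7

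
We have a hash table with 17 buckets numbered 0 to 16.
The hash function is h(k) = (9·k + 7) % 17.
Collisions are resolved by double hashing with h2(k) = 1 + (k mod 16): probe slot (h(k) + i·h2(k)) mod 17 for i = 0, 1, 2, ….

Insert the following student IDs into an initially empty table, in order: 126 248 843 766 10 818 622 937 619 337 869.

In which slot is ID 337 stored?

3

Insert 126: h=2, slot 2 empty => index 2.
Insert 248: h=12, slot 12 empty => index 12.
Insert 843: h=12, h2=12, slot 12 occupied => index 7.
Insert 766: h=16, slot 16 empty => index 16.
Insert 10: h=12, h2=11, slot 12 occupied => index 6.
Insert 818: h=8, slot 8 empty => index 8.
Insert 622: h=12, h2=15, slot 12 occupied => index 10.
Insert 937: h=8, h2=10, slot 8 occupied => index 1.
Insert 619: h=2, h2=12, slot 2 occupied => index 14.
Insert 337: h=14, h2=2, slots 14,16,1 occupied => index 3.
Insert 869: h=8, h2=6, slots 8,14,3 occupied => index 9.
Table: [., 937, 126, 337, ., ., 10, 843, 818, 869, 622, ., 248, ., 619, ., 766]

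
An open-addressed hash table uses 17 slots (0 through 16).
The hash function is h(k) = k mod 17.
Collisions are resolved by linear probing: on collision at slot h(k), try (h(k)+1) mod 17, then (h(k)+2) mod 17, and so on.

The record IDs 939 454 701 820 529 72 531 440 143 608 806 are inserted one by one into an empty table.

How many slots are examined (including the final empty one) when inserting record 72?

4

Insert 939: h=4, slot 4 empty -> index 4.
Insert 454: h=12, slot 12 empty -> index 12.
Insert 701: h=4, slot 4 occupied -> index 5.
Insert 820: h=4, slots 4,5 occupied -> index 6.
Insert 529: h=2, slot 2 empty -> index 2.
Insert 72: h=4, slots 4,5,6 occupied -> index 7.
Insert 531: h=4, slots 4,5,6,7 occupied -> index 8.
Insert 440: h=15, slot 15 empty -> index 15.
Insert 143: h=7, slots 7,8 occupied -> index 9.
Insert 608: h=13, slot 13 empty -> index 13.
Insert 806: h=7, slots 7,8,9 occupied -> index 10.
Table: [∅, ∅, 529, ∅, 939, 701, 820, 72, 531, 143, 806, ∅, 454, 608, ∅, 440, ∅]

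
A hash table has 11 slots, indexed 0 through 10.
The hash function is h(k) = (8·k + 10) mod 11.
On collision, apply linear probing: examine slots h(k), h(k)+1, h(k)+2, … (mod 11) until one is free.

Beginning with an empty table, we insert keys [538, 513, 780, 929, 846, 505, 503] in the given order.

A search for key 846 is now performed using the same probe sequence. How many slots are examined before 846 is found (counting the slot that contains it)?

538: h=2 -> slot 2
513: h=0 -> slot 0
780: h=2, probe 2,3 -> slot 3
929: h=6 -> slot 6
846: h=2, probe 2,3,4 -> slot 4
505: h=2, probe 2,3,4,5 -> slot 5
503: h=8 -> slot 8
Table: [513, ∅, 538, 780, 846, 505, 929, ∅, 503, ∅, ∅]
Lookup 846: h=2, probe 2,3,4 → found at 4.

3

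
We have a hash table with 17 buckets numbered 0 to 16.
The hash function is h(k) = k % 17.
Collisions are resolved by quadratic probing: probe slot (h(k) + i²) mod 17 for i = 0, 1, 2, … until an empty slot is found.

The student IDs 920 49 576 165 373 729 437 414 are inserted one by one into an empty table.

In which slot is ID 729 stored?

7

Insert 920: h=2, slot 2 empty -> index 2.
Insert 49: h=15, slot 15 empty -> index 15.
Insert 576: h=15, slot 15 occupied -> index 16.
Insert 165: h=12, slot 12 empty -> index 12.
Insert 373: h=16, slot 16 occupied -> index 0.
Insert 729: h=15, slots 15,16,2 occupied -> index 7.
Insert 437: h=12, slot 12 occupied -> index 13.
Insert 414: h=6, slot 6 empty -> index 6.
Table: [373, ∅, 920, ∅, ∅, ∅, 414, 729, ∅, ∅, ∅, ∅, 165, 437, ∅, 49, 576]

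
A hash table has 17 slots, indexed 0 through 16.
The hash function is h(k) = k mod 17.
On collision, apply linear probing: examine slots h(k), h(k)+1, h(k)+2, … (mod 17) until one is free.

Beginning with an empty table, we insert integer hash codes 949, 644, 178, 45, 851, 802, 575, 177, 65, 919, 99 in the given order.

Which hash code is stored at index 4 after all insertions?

99

949: h=14 -> slot 14
644: h=15 -> slot 15
178: h=8 -> slot 8
45: h=11 -> slot 11
851: h=1 -> slot 1
802: h=3 -> slot 3
575: h=14, probe 14,15,16 -> slot 16
177: h=7 -> slot 7
65: h=14, probe 14,15,16,0 -> slot 0
919: h=1, probe 1,2 -> slot 2
99: h=14, probe 14,15,16,0,1,2,3,4 -> slot 4
Table: [65, 851, 919, 802, 99, ∅, ∅, 177, 178, ∅, ∅, 45, ∅, ∅, 949, 644, 575]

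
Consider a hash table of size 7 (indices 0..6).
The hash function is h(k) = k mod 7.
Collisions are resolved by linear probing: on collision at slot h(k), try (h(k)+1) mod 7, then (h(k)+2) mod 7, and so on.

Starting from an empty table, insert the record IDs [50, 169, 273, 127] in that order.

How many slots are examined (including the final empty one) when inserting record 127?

50 hashes to 1; slot 1 is free -> place at 1.
169 hashes to 1; 1 taken -> place at 2.
273 hashes to 0; slot 0 is free -> place at 0.
127 hashes to 1; 1,2 taken -> place at 3.
Table: [273, 50, 169, 127, _, _, _]

3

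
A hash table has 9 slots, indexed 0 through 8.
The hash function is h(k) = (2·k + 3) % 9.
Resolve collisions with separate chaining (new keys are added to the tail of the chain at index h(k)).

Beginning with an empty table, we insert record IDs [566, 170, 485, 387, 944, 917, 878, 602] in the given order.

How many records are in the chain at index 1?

566 → bucket 1
170 → bucket 1 (collision)
485 → bucket 1 (collision)
387 → bucket 3
944 → bucket 1 (collision)
917 → bucket 1 (collision)
878 → bucket 4
602 → bucket 1 (collision)
Final buckets:
0: -
1: 566 -> 170 -> 485 -> 944 -> 917 -> 602
2: -
3: 387
4: 878
5: -
6: -
7: -
8: -

6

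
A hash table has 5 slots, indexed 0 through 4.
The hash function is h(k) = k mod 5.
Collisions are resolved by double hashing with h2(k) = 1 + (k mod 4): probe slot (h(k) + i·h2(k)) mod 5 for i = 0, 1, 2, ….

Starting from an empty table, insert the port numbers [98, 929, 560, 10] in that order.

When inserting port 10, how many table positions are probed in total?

3

98: h=3 -> slot 3
929: h=4 -> slot 4
560: h=0 -> slot 0
10: h=0, h2=3, probe 0,3,1 -> slot 1
Table: [560, 10, ., 98, 929]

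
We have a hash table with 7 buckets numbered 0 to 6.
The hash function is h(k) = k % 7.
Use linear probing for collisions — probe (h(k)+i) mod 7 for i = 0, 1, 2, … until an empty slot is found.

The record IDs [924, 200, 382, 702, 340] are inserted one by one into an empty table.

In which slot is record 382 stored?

Insert 924: h=0, slot 0 empty → index 0.
Insert 200: h=4, slot 4 empty → index 4.
Insert 382: h=4, slot 4 occupied → index 5.
Insert 702: h=2, slot 2 empty → index 2.
Insert 340: h=4, slots 4,5 occupied → index 6.
Table: [924, -, 702, -, 200, 382, 340]

5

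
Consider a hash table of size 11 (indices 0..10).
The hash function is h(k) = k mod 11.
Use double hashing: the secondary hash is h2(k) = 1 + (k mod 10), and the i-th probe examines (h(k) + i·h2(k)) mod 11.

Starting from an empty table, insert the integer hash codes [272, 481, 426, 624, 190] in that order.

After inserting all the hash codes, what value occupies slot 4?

426

272 hashes to 8; slot 8 is free => place at 8.
481 hashes to 8, h2=2; 8 taken => place at 10.
426 hashes to 8, h2=7; 8 taken => place at 4.
624 hashes to 8, h2=5; 8 taken => place at 2.
190 hashes to 3; slot 3 is free => place at 3.
Table: [—, —, 624, 190, 426, —, —, —, 272, —, 481]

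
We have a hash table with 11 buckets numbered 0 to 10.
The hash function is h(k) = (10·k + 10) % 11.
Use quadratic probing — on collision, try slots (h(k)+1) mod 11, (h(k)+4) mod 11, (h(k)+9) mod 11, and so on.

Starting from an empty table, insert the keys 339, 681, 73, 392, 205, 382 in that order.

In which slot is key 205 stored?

Insert 339: h=1, slot 1 empty → index 1.
Insert 681: h=0, slot 0 empty → index 0.
Insert 73: h=3, slot 3 empty → index 3.
Insert 392: h=3, slot 3 occupied → index 4.
Insert 205: h=3, slots 3,4 occupied → index 7.
Insert 382: h=2, slot 2 empty → index 2.
Table: [681, 339, 382, 73, 392, -, -, 205, -, -, -]

7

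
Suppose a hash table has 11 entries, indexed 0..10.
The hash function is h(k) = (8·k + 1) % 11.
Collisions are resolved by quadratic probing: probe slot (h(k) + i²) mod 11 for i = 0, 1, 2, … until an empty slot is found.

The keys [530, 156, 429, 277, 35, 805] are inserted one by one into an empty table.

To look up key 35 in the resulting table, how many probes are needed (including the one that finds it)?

530: h=6 -> slot 6
156: h=6, probe 6,7 -> slot 7
429: h=1 -> slot 1
277: h=6, probe 6,7,10 -> slot 10
35: h=6, probe 6,7,10,4 -> slot 4
805: h=6, probe 6,7,10,4,0 -> slot 0
Table: [805, 429, -, -, 35, -, 530, 156, -, -, 277]
Lookup 35: h=6, probe 6,7,10,4 → found at 4.

4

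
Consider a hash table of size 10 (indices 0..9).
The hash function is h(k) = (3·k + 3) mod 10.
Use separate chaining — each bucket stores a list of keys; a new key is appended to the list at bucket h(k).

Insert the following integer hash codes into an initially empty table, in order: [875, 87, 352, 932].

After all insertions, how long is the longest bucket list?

2

Insert 875: h=8, bucket 8 empty -> new chain.
Insert 87: h=4, bucket 4 empty -> new chain.
Insert 352: h=9, bucket 9 empty -> new chain.
Insert 932: h=9, bucket 9 nonempty -> append to chain.
Final buckets:
0: ∅
1: ∅
2: ∅
3: ∅
4: 87
5: ∅
6: ∅
7: ∅
8: 875
9: 352 -> 932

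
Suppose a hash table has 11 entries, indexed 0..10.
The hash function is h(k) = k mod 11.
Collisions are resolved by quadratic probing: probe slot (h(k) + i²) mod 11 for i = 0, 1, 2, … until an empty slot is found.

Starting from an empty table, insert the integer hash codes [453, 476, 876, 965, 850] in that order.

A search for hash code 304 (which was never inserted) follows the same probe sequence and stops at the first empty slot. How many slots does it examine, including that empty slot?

453 hashes to 2; slot 2 is free => place at 2.
476 hashes to 3; slot 3 is free => place at 3.
876 hashes to 7; slot 7 is free => place at 7.
965 hashes to 8; slot 8 is free => place at 8.
850 hashes to 3; 3 taken => place at 4.
Table: [_, _, 453, 476, 850, _, _, 876, 965, _, _]
Lookup 304: h=7, probe 7,8,0 → slot 0 empty, not found.

3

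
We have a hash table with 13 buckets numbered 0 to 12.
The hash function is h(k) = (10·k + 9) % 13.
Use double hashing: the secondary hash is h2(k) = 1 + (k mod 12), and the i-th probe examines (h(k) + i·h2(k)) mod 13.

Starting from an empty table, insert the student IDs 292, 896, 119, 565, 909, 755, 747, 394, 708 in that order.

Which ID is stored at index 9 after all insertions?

292 hashes to 4; slot 4 is free => place at 4.
896 hashes to 12; slot 12 is free => place at 12.
119 hashes to 3; slot 3 is free => place at 3.
565 hashes to 4, h2=2; 4 taken => place at 6.
909 hashes to 12, h2=10; 12 taken => place at 9.
755 hashes to 6, h2=12; 6 taken => place at 5.
747 hashes to 4, h2=4; 4 taken => place at 8.
394 hashes to 10; slot 10 is free => place at 10.
708 hashes to 4, h2=1; 4,5,6 taken => place at 7.
Table: [_, _, _, 119, 292, 755, 565, 708, 747, 909, 394, _, 896]

909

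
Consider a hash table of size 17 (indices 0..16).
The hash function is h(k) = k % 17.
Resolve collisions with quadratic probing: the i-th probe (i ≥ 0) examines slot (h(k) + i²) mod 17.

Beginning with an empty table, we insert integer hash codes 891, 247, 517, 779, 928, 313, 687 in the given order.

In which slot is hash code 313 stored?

Insert 891: h=7, slot 7 empty -> index 7.
Insert 247: h=9, slot 9 empty -> index 9.
Insert 517: h=7, slot 7 occupied -> index 8.
Insert 779: h=14, slot 14 empty -> index 14.
Insert 928: h=10, slot 10 empty -> index 10.
Insert 313: h=7, slots 7,8 occupied -> index 11.
Insert 687: h=7, slots 7,8,11 occupied -> index 16.
Table: [∅, ∅, ∅, ∅, ∅, ∅, ∅, 891, 517, 247, 928, 313, ∅, ∅, 779, ∅, 687]

11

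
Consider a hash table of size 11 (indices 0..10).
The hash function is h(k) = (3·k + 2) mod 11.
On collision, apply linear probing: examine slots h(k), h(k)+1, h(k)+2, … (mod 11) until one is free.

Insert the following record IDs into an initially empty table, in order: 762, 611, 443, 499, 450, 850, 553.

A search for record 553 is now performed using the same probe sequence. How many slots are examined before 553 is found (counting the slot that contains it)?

Insert 762: h=0, slot 0 empty → index 0.
Insert 611: h=9, slot 9 empty → index 9.
Insert 443: h=0, slot 0 occupied → index 1.
Insert 499: h=3, slot 3 empty → index 3.
Insert 450: h=10, slot 10 empty → index 10.
Insert 850: h=0, slots 0,1 occupied → index 2.
Insert 553: h=0, slots 0,1,2,3 occupied → index 4.
Table: [762, 443, 850, 499, 553, ., ., ., ., 611, 450]
Lookup 553: h=0, probe 0,1,2,3,4 → found at 4.

5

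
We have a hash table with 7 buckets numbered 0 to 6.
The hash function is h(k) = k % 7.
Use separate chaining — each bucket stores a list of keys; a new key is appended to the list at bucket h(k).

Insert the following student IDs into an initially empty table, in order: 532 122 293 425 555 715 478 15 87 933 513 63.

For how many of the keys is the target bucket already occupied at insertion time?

6

Insert 532: h=0, bucket 0 empty -> new chain.
Insert 122: h=3, bucket 3 empty -> new chain.
Insert 293: h=6, bucket 6 empty -> new chain.
Insert 425: h=5, bucket 5 empty -> new chain.
Insert 555: h=2, bucket 2 empty -> new chain.
Insert 715: h=1, bucket 1 empty -> new chain.
Insert 478: h=2, bucket 2 nonempty -> append to chain.
Insert 15: h=1, bucket 1 nonempty -> append to chain.
Insert 87: h=3, bucket 3 nonempty -> append to chain.
Insert 933: h=2, bucket 2 nonempty -> append to chain.
Insert 513: h=2, bucket 2 nonempty -> append to chain.
Insert 63: h=0, bucket 0 nonempty -> append to chain.
Final buckets:
0: 532 -> 63
1: 715 -> 15
2: 555 -> 478 -> 933 -> 513
3: 122 -> 87
4: .
5: 425
6: 293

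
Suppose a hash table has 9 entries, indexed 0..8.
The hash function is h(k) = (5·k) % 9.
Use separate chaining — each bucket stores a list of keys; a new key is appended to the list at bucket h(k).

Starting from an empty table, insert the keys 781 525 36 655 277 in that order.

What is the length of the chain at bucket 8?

3

Insert 781: h=8, bucket 8 empty → new chain.
Insert 525: h=6, bucket 6 empty → new chain.
Insert 36: h=0, bucket 0 empty → new chain.
Insert 655: h=8, bucket 8 nonempty → append to chain.
Insert 277: h=8, bucket 8 nonempty → append to chain.
Final buckets:
0: 36
1: —
2: —
3: —
4: —
5: —
6: 525
7: —
8: 781 -> 655 -> 277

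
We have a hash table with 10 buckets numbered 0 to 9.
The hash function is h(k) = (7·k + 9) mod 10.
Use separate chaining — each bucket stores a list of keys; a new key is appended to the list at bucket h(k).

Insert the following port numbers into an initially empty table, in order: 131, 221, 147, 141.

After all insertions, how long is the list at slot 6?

3

Insert 131: h=6, bucket 6 empty -> new chain.
Insert 221: h=6, bucket 6 nonempty -> append to chain.
Insert 147: h=8, bucket 8 empty -> new chain.
Insert 141: h=6, bucket 6 nonempty -> append to chain.
Final buckets:
0: .
1: .
2: .
3: .
4: .
5: .
6: 131 -> 221 -> 141
7: .
8: 147
9: .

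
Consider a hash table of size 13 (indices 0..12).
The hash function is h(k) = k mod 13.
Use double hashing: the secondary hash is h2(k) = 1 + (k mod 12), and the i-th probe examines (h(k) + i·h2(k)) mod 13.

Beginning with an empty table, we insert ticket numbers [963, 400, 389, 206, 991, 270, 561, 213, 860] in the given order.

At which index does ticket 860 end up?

7

963 hashes to 1; slot 1 is free => place at 1.
400 hashes to 10; slot 10 is free => place at 10.
389 hashes to 12; slot 12 is free => place at 12.
206 hashes to 11; slot 11 is free => place at 11.
991 hashes to 3; slot 3 is free => place at 3.
270 hashes to 10, h2=7; 10 taken => place at 4.
561 hashes to 2; slot 2 is free => place at 2.
213 hashes to 5; slot 5 is free => place at 5.
860 hashes to 2, h2=9; 2,11 taken => place at 7.
Table: [∅, 963, 561, 991, 270, 213, ∅, 860, ∅, ∅, 400, 206, 389]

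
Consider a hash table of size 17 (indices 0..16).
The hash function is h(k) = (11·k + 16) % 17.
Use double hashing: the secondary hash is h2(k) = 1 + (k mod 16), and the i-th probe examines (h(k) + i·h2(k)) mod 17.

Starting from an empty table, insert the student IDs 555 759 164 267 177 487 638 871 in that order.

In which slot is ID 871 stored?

16

555 hashes to 1; slot 1 is free -> place at 1.
759 hashes to 1, h2=8; 1 taken -> place at 9.
164 hashes to 1, h2=5; 1 taken -> place at 6.
267 hashes to 12; slot 12 is free -> place at 12.
177 hashes to 8; slot 8 is free -> place at 8.
487 hashes to 1, h2=8; 1,9 taken -> place at 0.
638 hashes to 13; slot 13 is free -> place at 13.
871 hashes to 9, h2=8; 9,0,8 taken -> place at 16.
Table: [487, 555, —, —, —, —, 164, —, 177, 759, —, —, 267, 638, —, —, 871]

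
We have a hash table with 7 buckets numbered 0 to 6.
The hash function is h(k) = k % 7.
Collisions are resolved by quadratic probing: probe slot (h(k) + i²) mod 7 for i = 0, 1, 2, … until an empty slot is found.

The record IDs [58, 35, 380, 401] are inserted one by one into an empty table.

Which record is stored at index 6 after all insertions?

401

58: h=2 -> slot 2
35: h=0 -> slot 0
380: h=2, probe 2,3 -> slot 3
401: h=2, probe 2,3,6 -> slot 6
Table: [35, -, 58, 380, -, -, 401]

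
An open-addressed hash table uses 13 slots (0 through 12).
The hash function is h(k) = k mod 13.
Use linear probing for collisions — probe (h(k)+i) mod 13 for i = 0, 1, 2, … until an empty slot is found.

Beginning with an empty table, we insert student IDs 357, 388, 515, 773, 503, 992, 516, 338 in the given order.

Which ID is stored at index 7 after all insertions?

357 hashes to 6; slot 6 is free -> place at 6.
388 hashes to 11; slot 11 is free -> place at 11.
515 hashes to 8; slot 8 is free -> place at 8.
773 hashes to 6; 6 taken -> place at 7.
503 hashes to 9; slot 9 is free -> place at 9.
992 hashes to 4; slot 4 is free -> place at 4.
516 hashes to 9; 9 taken -> place at 10.
338 hashes to 0; slot 0 is free -> place at 0.
Table: [338, -, -, -, 992, -, 357, 773, 515, 503, 516, 388, -]

773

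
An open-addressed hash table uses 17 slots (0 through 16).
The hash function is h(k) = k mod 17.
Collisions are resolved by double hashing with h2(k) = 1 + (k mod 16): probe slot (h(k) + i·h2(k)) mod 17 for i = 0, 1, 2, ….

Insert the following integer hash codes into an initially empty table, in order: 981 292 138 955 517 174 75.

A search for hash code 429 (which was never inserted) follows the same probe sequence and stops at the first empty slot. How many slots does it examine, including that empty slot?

Insert 981: h=12, slot 12 empty => index 12.
Insert 292: h=3, slot 3 empty => index 3.
Insert 138: h=2, slot 2 empty => index 2.
Insert 955: h=3, h2=12, slot 3 occupied => index 15.
Insert 517: h=7, slot 7 empty => index 7.
Insert 174: h=4, slot 4 empty => index 4.
Insert 75: h=7, h2=12, slots 7,2 occupied => index 14.
Table: [—, —, 138, 292, 174, —, —, 517, —, —, —, —, 981, —, 75, 955, —]
Lookup 429: h=4, h2=14, probe 4,1 → slot 1 empty, not found.

2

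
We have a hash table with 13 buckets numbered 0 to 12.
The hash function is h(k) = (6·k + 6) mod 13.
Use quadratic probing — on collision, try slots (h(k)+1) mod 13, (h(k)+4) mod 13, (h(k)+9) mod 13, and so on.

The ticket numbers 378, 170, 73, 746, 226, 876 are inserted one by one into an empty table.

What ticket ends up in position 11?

226

Insert 378: h=12, slot 12 empty -> index 12.
Insert 170: h=12, slot 12 occupied -> index 0.
Insert 73: h=2, slot 2 empty -> index 2.
Insert 746: h=10, slot 10 empty -> index 10.
Insert 226: h=10, slot 10 occupied -> index 11.
Insert 876: h=10, slots 10,11 occupied -> index 1.
Table: [170, 876, 73, _, _, _, _, _, _, _, 746, 226, 378]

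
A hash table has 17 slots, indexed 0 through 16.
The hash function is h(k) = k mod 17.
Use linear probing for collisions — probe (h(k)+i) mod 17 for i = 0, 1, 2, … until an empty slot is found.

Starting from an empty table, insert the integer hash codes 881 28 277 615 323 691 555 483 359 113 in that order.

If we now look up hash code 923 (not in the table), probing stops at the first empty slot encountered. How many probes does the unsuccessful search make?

881: h=14 → slot 14
28: h=11 → slot 11
277: h=5 → slot 5
615: h=3 → slot 3
323: h=0 → slot 0
691: h=11, probe 11,12 → slot 12
555: h=11, probe 11,12,13 → slot 13
483: h=7 → slot 7
359: h=2 → slot 2
113: h=11, probe 11,12,13,14,15 → slot 15
Table: [323, -, 359, 615, -, 277, -, 483, -, -, -, 28, 691, 555, 881, 113, -]
Lookup 923: h=5, probe 5,6 → slot 6 empty, not found.

2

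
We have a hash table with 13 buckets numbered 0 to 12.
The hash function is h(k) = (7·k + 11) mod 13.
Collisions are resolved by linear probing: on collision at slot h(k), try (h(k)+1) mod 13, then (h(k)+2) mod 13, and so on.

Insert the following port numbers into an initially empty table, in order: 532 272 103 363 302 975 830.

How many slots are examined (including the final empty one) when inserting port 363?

4

532: h=4 -> slot 4
272: h=4, probe 4,5 -> slot 5
103: h=4, probe 4,5,6 -> slot 6
363: h=4, probe 4,5,6,7 -> slot 7
302: h=6, probe 6,7,8 -> slot 8
975: h=11 -> slot 11
830: h=10 -> slot 10
Table: [_, _, _, _, 532, 272, 103, 363, 302, _, 830, 975, _]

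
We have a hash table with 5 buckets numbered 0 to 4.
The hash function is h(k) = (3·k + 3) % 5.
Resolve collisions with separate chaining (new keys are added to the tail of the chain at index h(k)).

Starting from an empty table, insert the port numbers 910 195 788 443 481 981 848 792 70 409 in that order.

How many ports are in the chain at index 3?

910 -> bucket 3
195 -> bucket 3 (collision)
788 -> bucket 2
443 -> bucket 2 (collision)
481 -> bucket 1
981 -> bucket 1 (collision)
848 -> bucket 2 (collision)
792 -> bucket 4
70 -> bucket 3 (collision)
409 -> bucket 0
Final buckets:
0: 409
1: 481 -> 981
2: 788 -> 443 -> 848
3: 910 -> 195 -> 70
4: 792

3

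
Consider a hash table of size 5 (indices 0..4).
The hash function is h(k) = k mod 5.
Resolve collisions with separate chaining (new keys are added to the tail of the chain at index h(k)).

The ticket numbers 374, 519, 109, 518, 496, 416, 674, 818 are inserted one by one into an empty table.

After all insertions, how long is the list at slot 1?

2

374 → bucket 4
519 → bucket 4 (collision)
109 → bucket 4 (collision)
518 → bucket 3
496 → bucket 1
416 → bucket 1 (collision)
674 → bucket 4 (collision)
818 → bucket 3 (collision)
Final buckets:
0: -
1: 496 -> 416
2: -
3: 518 -> 818
4: 374 -> 519 -> 109 -> 674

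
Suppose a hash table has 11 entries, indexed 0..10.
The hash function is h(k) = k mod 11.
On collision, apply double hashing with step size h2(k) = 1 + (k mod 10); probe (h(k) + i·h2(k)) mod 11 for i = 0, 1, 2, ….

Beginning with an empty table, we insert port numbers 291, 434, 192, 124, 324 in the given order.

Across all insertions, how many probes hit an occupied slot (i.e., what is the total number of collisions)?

4

Insert 291: h=5, slot 5 empty -> index 5.
Insert 434: h=5, h2=5, slot 5 occupied -> index 10.
Insert 192: h=5, h2=3, slot 5 occupied -> index 8.
Insert 124: h=3, slot 3 empty -> index 3.
Insert 324: h=5, h2=5, slots 5,10 occupied -> index 4.
Table: [_, _, _, 124, 324, 291, _, _, 192, _, 434]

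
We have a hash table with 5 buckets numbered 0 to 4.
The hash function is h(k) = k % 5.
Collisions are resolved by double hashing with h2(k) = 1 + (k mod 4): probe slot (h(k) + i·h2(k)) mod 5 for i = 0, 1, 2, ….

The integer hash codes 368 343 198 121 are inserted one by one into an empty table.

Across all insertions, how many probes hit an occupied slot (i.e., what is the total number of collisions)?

368 hashes to 3; slot 3 is free -> place at 3.
343 hashes to 3, h2=4; 3 taken -> place at 2.
198 hashes to 3, h2=3; 3 taken -> place at 1.
121 hashes to 1, h2=2; 1,3 taken -> place at 0.
Table: [121, 198, 343, 368, ∅]

4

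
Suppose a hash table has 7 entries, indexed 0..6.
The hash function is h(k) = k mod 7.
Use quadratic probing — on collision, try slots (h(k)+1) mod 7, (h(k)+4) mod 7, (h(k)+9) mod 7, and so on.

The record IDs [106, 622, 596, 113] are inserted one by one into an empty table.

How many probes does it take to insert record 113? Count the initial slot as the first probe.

3

Insert 106: h=1, slot 1 empty → index 1.
Insert 622: h=6, slot 6 empty → index 6.
Insert 596: h=1, slot 1 occupied → index 2.
Insert 113: h=1, slots 1,2 occupied → index 5.
Table: [∅, 106, 596, ∅, ∅, 113, 622]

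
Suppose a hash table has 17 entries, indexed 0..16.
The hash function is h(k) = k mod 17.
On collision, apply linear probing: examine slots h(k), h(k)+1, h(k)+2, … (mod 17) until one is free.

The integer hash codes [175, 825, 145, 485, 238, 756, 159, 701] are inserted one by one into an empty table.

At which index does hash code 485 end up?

175: h=5 => slot 5
825: h=9 => slot 9
145: h=9, probe 9,10 => slot 10
485: h=9, probe 9,10,11 => slot 11
238: h=0 => slot 0
756: h=8 => slot 8
159: h=6 => slot 6
701: h=4 => slot 4
Table: [238, -, -, -, 701, 175, 159, -, 756, 825, 145, 485, -, -, -, -, -]

11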